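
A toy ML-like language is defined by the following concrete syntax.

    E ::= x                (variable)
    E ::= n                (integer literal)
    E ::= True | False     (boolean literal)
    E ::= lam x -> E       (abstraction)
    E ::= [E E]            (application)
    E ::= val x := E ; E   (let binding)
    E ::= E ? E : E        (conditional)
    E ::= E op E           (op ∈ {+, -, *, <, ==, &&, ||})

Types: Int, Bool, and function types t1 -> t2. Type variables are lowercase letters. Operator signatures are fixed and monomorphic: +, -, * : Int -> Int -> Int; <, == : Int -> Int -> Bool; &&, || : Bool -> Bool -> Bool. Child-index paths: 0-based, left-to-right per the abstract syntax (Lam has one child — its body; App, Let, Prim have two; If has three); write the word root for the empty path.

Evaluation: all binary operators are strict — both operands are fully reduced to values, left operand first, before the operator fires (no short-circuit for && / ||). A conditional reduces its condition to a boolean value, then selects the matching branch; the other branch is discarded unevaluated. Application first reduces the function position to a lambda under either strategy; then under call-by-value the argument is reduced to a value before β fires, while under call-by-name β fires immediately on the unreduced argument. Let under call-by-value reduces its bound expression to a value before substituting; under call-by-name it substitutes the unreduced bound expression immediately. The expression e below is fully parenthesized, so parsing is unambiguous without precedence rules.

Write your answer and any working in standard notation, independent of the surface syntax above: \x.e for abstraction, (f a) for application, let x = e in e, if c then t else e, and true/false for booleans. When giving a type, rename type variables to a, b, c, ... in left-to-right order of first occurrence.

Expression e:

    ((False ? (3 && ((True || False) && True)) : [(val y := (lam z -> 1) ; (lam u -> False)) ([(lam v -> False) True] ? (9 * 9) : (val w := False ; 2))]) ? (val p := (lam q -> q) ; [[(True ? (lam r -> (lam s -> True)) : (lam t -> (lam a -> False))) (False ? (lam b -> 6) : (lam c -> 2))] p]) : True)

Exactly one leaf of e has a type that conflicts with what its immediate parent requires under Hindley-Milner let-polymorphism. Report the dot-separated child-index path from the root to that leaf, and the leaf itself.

Working:
  unify Bool ~ Bool
  unify Int ~ Bool
  FAIL: mismatch Int ~ Bool

Answer: 0.1.0 : 3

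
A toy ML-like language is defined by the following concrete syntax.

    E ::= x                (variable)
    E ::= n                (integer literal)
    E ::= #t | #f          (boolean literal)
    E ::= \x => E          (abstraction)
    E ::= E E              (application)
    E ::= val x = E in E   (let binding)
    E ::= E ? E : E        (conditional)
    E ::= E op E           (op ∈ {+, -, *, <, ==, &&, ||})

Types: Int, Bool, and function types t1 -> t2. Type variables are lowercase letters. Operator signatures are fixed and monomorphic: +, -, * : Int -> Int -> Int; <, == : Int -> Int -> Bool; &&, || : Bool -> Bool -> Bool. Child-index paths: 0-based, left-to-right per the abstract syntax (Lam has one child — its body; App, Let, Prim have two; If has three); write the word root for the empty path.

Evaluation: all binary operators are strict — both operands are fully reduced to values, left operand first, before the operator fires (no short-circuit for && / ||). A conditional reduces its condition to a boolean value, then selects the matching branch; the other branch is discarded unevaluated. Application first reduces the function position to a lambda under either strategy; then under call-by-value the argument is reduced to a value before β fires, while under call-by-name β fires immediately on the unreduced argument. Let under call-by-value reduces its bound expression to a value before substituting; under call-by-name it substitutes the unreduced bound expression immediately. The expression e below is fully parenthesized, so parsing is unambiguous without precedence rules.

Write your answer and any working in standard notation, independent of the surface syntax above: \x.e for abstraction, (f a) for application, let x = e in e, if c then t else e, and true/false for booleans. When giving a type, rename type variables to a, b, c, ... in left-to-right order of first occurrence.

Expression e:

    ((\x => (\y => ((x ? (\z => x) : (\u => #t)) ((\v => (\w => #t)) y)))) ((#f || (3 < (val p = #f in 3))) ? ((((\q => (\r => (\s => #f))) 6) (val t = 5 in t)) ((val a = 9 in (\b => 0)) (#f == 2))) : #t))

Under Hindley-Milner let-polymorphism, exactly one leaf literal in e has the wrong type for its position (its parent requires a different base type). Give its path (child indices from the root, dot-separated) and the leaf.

Derivation:
x : a
  unify a ~ Bool
x : Bool
\z._ : c -> Bool
\u._ : d -> Bool
  unify c -> Bool ~ d -> Bool
  unify c ~ d
  unify Bool ~ Bool
\w._ : f -> Bool
\v._ : e -> f -> Bool
y : b
  unify e -> f -> Bool ~ b -> g
  unify e ~ b
  unify f -> Bool ~ g
_ _ : f -> Bool
  unify d -> Bool ~ (f -> Bool) -> h
  unify d ~ f -> Bool
  unify Bool ~ h
_ _ : Bool
\y._ : b -> Bool
\x._ : Bool -> b -> Bool
  unify Bool ~ Bool
  unify Int ~ Int
let p : Bool
  unify Int ~ Int
  unify Bool ~ Bool
  unify Bool ~ Bool
\s._ : k -> Bool
\r._ : j -> k -> Bool
\q._ : i -> j -> k -> Bool
  unify i -> j -> k -> Bool ~ Int -> l
  unify i ~ Int
  unify j -> k -> Bool ~ l
_ _ : j -> k -> Bool
let t : Int
t : Int
  unify j -> k -> Bool ~ Int -> m
  unify j ~ Int
  unify k -> Bool ~ m
_ _ : k -> Bool
let a : Int
\b._ : n -> Int
  unify Bool ~ Int
  FAIL: mismatch Bool ~ Int

Answer: 1.1.1.1.0 : false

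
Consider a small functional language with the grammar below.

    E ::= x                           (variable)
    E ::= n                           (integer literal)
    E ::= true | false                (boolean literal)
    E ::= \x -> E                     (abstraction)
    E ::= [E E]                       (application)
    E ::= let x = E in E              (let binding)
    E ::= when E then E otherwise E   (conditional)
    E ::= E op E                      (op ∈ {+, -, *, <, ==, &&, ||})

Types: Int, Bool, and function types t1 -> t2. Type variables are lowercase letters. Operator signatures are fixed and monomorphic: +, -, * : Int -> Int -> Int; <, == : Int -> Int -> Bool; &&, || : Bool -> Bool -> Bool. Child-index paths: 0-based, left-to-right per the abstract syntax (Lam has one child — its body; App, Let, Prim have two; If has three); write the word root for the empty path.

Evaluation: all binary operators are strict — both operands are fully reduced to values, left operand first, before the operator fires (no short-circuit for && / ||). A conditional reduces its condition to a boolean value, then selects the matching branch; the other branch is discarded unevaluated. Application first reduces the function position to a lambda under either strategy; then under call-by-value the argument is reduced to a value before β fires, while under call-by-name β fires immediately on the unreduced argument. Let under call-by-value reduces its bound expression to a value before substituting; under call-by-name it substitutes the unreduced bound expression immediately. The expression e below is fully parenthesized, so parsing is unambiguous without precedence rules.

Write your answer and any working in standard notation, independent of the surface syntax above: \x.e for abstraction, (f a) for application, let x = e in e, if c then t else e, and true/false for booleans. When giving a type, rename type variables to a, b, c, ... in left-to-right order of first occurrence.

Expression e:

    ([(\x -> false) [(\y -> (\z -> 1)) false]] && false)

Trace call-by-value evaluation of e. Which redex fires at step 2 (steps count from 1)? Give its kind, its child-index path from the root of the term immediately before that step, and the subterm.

Working:
step 0: (((\x.false) ((\y.(\z.1)) false)) && false)
step 1: [beta@0.1] (((\x.false) (\z.1)) && false)
step 2: [beta@0] (false && false)

Answer: beta at 0 : ((\x.false) (\z.1))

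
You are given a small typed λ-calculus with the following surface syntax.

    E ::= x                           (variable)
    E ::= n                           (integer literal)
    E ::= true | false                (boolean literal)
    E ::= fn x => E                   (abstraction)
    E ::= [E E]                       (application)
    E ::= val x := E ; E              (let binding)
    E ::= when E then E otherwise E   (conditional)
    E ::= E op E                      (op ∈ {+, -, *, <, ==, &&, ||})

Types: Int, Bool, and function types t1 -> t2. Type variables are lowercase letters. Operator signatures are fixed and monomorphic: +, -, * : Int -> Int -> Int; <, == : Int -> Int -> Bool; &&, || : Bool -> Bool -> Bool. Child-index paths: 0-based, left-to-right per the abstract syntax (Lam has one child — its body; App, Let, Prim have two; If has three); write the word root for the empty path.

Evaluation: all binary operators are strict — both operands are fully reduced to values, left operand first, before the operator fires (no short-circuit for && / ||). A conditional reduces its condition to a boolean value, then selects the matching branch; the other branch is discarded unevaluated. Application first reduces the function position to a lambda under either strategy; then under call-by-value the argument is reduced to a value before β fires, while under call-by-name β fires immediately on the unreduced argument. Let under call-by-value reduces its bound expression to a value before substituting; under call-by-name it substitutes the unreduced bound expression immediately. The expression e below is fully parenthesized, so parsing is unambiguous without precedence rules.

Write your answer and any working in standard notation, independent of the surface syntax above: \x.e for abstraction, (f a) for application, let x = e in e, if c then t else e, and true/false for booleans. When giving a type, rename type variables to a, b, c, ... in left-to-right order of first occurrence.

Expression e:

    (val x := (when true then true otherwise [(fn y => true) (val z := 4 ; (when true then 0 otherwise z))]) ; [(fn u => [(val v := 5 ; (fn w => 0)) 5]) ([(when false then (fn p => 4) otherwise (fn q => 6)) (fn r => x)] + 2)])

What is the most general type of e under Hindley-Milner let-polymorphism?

Answer: Int

Working:
  unify Bool ~ Bool
\y._ : a -> Bool
let z : Int
  unify Bool ~ Bool
z : Int
  unify Int ~ Int
  unify a -> Bool ~ Int -> b
  unify a ~ Int
  unify Bool ~ b
_ _ : Bool
  unify Bool ~ Bool
let x : Bool
let v : Int
\w._ : d -> Int
  unify d -> Int ~ Int -> e
  unify d ~ Int
  unify Int ~ e
_ _ : Int
\u._ : c -> Int
  unify Bool ~ Bool
\p._ : f -> Int
\q._ : g -> Int
  unify f -> Int ~ g -> Int
  unify f ~ g
  unify Int ~ Int
x : Bool
\r._ : h -> Bool
  unify g -> Int ~ (h -> Bool) -> i
  unify g ~ h -> Bool
  unify Int ~ i
_ _ : Int
  unify Int ~ Int
  unify Int ~ Int
  unify c -> Int ~ Int -> j
  unify c ~ Int
  unify Int ~ j
_ _ : Int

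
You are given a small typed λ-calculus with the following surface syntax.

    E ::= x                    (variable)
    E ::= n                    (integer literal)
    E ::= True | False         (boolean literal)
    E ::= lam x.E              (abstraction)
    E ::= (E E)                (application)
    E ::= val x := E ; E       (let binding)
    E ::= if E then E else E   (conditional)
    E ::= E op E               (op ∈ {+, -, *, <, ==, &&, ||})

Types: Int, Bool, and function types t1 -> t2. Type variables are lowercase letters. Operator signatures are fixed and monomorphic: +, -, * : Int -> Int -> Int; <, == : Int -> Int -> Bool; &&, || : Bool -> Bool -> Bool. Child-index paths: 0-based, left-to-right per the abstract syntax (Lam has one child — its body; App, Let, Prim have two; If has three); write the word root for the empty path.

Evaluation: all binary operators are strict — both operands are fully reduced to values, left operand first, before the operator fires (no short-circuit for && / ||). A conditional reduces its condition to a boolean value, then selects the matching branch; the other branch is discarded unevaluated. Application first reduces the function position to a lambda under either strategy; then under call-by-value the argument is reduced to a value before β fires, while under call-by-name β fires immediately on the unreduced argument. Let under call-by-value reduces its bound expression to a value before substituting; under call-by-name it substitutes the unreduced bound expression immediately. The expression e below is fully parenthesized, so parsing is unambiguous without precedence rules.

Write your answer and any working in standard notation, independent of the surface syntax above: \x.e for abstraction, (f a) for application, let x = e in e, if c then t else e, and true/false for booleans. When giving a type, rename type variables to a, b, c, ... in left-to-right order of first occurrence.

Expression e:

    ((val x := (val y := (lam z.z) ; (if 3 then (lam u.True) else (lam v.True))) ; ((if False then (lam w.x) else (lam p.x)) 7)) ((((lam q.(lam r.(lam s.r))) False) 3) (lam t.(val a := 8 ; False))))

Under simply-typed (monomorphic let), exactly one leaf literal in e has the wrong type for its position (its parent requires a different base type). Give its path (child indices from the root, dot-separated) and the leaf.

Working:
z : a
\z._ : a -> a
let y : a -> a
  unify Int ~ Bool
  FAIL: mismatch Int ~ Bool

Answer: 0.0.1.0 : 3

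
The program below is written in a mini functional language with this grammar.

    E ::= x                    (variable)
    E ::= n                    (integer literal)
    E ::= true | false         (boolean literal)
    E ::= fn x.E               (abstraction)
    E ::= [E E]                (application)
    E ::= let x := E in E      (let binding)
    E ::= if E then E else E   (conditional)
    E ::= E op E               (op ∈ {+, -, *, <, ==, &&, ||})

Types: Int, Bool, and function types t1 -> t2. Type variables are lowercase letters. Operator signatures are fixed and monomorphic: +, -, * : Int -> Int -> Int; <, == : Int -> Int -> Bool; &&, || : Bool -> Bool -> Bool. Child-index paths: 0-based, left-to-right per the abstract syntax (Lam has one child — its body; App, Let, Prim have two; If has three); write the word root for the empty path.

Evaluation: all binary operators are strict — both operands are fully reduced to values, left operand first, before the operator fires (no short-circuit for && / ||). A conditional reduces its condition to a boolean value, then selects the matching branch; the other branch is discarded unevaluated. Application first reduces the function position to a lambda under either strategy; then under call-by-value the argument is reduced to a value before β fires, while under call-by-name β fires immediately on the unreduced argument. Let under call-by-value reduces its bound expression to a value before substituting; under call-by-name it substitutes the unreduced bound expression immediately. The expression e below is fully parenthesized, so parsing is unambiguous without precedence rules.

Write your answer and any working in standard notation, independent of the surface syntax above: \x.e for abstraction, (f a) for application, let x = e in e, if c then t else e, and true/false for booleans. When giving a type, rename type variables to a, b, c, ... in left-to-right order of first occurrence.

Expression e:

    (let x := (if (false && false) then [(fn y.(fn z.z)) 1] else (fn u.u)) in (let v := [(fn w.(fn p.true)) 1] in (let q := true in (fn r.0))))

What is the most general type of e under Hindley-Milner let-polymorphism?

Derivation:
  unify Bool ~ Bool
  unify Bool ~ Bool
  unify Bool ~ Bool
z : b
\z._ : b -> b
\y._ : a -> b -> b
  unify a -> b -> b ~ Int -> c
  unify a ~ Int
  unify b -> b ~ c
_ _ : b -> b
u : d
\u._ : d -> d
  unify b -> b ~ d -> d
  unify b ~ d
  unify d ~ d
let x : forall. d -> d
\p._ : f -> Bool
\w._ : e -> f -> Bool
  unify e -> f -> Bool ~ Int -> g
  unify e ~ Int
  unify f -> Bool ~ g
_ _ : f -> Bool
let v : forall. f -> Bool
let q : Bool
\r._ : h -> Int

Answer: a -> Int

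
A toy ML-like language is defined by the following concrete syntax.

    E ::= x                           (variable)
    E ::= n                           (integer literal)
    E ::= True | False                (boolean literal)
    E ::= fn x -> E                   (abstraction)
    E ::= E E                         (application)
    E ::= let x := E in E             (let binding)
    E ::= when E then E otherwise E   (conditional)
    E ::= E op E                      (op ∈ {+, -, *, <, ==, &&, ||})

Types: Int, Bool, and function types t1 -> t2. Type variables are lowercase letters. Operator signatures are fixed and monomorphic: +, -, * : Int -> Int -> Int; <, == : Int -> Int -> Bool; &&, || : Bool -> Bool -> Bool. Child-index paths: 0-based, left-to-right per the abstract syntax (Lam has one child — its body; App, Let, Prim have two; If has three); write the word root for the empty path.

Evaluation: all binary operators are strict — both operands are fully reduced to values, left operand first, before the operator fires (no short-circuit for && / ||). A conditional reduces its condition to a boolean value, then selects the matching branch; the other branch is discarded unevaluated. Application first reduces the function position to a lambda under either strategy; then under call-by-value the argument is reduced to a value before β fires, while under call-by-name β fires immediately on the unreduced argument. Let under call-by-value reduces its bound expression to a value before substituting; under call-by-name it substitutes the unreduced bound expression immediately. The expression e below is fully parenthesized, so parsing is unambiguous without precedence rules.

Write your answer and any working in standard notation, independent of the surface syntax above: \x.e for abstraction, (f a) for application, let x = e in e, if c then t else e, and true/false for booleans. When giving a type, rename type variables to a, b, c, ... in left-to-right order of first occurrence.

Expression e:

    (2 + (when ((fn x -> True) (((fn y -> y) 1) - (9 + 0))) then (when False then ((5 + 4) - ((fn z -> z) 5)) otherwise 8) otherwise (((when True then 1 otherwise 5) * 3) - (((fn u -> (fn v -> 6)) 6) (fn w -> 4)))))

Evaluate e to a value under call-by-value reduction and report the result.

Answer: 10

Working:
step 0: (2 + (if ((\x.true) (((\y.y) 1) - (9 + 0))) then (if false then ((5 + 4) - ((\z.z) 5)) else 8) else (((if true then 1 else 5) * 3) - (((\u.(\v.6)) 6) (\w.4)))))
step 1: [beta@1.0.1.0] (2 + (if ((\x.true) (1 - (9 + 0))) then (if false then ((5 + 4) - ((\z.z) 5)) else 8) else (((if true then 1 else 5) * 3) - (((\u.(\v.6)) 6) (\w.4)))))
step 2: [delta@1.0.1.1] (2 + (if ((\x.true) (1 - 9)) then (if false then ((5 + 4) - ((\z.z) 5)) else 8) else (((if true then 1 else 5) * 3) - (((\u.(\v.6)) 6) (\w.4)))))
step 3: [delta@1.0.1] (2 + (if ((\x.true) -8) then (if false then ((5 + 4) - ((\z.z) 5)) else 8) else (((if true then 1 else 5) * 3) - (((\u.(\v.6)) 6) (\w.4)))))
step 4: [beta@1.0] (2 + (if true then (if false then ((5 + 4) - ((\z.z) 5)) else 8) else (((if true then 1 else 5) * 3) - (((\u.(\v.6)) 6) (\w.4)))))
step 5: [if@1] (2 + (if false then ((5 + 4) - ((\z.z) 5)) else 8))
step 6: [if@1] (2 + 8)
step 7: [delta@root] 10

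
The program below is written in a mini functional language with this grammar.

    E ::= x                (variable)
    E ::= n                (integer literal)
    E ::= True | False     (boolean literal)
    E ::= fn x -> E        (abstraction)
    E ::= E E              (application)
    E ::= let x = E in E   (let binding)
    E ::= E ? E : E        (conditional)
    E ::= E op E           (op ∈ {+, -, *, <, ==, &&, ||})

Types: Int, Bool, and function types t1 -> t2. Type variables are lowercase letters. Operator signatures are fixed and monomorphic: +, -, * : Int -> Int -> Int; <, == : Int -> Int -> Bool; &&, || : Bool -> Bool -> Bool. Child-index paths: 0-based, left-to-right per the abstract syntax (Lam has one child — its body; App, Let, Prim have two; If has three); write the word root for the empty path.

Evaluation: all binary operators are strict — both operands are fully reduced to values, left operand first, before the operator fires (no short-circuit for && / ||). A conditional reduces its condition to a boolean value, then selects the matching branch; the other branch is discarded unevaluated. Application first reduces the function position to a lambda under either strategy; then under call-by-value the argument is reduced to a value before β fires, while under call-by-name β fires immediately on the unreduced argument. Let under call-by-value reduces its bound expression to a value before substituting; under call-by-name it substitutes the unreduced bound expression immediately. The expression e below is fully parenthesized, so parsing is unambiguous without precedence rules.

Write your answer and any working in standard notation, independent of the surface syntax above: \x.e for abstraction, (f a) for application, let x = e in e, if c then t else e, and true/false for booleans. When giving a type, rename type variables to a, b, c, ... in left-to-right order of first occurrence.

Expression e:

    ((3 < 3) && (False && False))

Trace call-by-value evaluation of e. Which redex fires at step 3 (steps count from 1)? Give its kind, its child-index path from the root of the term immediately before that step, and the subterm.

Answer: delta at root : (false && false)

Trace:
step 0: ((3 < 3) && (false && false))
step 1: [delta@0] (false && (false && false))
step 2: [delta@1] (false && false)
step 3: [delta@root] false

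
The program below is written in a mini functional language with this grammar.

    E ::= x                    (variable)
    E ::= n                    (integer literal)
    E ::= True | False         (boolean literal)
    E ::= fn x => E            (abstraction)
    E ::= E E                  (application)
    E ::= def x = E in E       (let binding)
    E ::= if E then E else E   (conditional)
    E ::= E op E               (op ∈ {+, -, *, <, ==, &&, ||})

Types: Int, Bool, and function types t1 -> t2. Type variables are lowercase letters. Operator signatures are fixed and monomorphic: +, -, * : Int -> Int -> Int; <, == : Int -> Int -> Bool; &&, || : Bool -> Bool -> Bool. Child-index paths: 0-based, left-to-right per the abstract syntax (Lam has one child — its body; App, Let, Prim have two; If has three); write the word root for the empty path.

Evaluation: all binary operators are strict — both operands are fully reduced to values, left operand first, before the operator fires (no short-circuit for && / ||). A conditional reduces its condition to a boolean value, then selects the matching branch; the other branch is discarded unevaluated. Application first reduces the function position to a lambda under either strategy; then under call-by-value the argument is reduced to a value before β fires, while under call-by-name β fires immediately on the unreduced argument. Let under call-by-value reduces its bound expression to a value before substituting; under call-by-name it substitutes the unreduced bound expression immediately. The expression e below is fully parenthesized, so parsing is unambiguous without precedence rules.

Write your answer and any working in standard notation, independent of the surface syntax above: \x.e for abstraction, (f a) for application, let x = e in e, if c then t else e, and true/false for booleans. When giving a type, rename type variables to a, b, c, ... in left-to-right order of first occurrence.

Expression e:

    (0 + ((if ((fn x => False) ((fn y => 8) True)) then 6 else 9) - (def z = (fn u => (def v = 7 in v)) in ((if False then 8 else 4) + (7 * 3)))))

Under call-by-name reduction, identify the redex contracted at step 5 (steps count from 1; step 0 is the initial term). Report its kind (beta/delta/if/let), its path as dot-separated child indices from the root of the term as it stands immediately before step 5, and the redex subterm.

Derivation:
step 0: (0 + ((if ((\x.false) ((\y.8) true)) then 6 else 9) - (let z = (\u.(let v = 7 in v)) in ((if false then 8 else 4) + (7 * 3)))))
step 1: [beta@1.0.0] (0 + ((if false then 6 else 9) - (let z = (\u.(let v = 7 in v)) in ((if false then 8 else 4) + (7 * 3)))))
step 2: [if@1.0] (0 + (9 - (let z = (\u.(let v = 7 in v)) in ((if false then 8 else 4) + (7 * 3)))))
step 3: [let@1.1] (0 + (9 - ((if false then 8 else 4) + (7 * 3))))
step 4: [if@1.1.0] (0 + (9 - (4 + (7 * 3))))
step 5: [delta@1.1.1] (0 + (9 - (4 + 21)))

Answer: delta at 1.1.1 : (7 * 3)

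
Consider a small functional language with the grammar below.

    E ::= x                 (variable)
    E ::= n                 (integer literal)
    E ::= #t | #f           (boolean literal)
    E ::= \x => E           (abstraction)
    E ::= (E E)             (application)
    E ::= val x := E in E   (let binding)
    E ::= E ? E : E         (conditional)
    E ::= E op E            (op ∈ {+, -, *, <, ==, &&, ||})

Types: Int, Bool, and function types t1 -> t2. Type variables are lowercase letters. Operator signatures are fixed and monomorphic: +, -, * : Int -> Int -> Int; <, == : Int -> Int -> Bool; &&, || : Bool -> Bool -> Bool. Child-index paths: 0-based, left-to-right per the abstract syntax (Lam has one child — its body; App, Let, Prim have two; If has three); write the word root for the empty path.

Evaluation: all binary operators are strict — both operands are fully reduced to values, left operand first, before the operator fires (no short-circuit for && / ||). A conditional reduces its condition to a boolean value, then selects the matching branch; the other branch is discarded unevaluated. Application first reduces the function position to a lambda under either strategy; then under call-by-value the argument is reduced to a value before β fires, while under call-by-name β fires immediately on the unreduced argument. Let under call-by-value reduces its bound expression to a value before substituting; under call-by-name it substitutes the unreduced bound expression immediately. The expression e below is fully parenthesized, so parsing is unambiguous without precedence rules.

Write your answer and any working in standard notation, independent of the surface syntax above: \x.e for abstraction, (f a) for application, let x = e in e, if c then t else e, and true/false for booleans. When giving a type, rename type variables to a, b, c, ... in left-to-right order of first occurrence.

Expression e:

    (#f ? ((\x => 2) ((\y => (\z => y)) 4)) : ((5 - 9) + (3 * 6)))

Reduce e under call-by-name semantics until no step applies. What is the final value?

Answer: 14

Derivation:
step 0: (if false then ((\x.2) ((\y.(\z.y)) 4)) else ((5 - 9) + (3 * 6)))
step 1: [if@root] ((5 - 9) + (3 * 6))
step 2: [delta@0] (-4 + (3 * 6))
step 3: [delta@1] (-4 + 18)
step 4: [delta@root] 14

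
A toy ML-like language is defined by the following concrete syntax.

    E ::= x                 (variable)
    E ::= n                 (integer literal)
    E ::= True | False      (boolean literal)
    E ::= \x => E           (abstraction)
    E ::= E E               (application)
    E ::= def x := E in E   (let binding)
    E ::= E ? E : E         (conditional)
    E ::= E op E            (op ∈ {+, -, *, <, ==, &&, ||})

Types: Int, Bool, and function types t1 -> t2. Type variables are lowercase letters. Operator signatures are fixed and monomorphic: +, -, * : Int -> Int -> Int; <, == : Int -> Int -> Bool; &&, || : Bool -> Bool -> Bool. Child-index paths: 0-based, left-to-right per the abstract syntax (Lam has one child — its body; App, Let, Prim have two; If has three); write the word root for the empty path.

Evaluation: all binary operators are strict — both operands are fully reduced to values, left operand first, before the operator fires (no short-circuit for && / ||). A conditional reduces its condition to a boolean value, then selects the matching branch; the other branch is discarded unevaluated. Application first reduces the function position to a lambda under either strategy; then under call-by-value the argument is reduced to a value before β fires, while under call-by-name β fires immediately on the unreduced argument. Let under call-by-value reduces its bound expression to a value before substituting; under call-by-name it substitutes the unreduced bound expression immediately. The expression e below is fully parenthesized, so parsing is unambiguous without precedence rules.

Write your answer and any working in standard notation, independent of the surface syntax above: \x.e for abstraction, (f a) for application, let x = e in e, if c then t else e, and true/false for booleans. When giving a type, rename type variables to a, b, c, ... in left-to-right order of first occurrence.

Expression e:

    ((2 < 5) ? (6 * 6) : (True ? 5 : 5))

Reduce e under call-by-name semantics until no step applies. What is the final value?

Working:
step 0: (if (2 < 5) then (6 * 6) else (if true then 5 else 5))
step 1: [delta@0] (if true then (6 * 6) else (if true then 5 else 5))
step 2: [if@root] (6 * 6)
step 3: [delta@root] 36

Answer: 36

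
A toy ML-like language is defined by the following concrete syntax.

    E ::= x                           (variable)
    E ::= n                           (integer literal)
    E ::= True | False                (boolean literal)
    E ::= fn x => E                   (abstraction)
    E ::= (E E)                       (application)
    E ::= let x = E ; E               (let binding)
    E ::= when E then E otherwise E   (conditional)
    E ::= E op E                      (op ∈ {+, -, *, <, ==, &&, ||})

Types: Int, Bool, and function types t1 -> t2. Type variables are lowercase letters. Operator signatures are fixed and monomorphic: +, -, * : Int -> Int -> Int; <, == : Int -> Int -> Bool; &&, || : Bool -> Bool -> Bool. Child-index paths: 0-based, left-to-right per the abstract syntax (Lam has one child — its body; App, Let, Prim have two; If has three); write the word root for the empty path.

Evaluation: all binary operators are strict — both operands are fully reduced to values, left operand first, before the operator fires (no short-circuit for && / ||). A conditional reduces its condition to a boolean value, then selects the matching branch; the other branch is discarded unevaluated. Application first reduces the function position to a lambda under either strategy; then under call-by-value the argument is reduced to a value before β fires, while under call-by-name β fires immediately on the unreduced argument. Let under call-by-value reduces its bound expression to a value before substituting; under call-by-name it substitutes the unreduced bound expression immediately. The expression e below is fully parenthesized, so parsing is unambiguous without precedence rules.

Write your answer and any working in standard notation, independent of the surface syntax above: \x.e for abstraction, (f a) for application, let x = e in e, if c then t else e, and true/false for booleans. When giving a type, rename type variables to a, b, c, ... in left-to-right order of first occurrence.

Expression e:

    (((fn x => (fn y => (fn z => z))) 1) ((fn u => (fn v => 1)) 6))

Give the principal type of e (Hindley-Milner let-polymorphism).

Answer: a -> a

Derivation:
z : c
\z._ : c -> c
\y._ : b -> c -> c
\x._ : a -> b -> c -> c
  unify a -> b -> c -> c ~ Int -> d
  unify a ~ Int
  unify b -> c -> c ~ d
_ _ : b -> c -> c
\v._ : f -> Int
\u._ : e -> f -> Int
  unify e -> f -> Int ~ Int -> g
  unify e ~ Int
  unify f -> Int ~ g
_ _ : f -> Int
  unify b -> c -> c ~ (f -> Int) -> h
  unify b ~ f -> Int
  unify c -> c ~ h
_ _ : c -> c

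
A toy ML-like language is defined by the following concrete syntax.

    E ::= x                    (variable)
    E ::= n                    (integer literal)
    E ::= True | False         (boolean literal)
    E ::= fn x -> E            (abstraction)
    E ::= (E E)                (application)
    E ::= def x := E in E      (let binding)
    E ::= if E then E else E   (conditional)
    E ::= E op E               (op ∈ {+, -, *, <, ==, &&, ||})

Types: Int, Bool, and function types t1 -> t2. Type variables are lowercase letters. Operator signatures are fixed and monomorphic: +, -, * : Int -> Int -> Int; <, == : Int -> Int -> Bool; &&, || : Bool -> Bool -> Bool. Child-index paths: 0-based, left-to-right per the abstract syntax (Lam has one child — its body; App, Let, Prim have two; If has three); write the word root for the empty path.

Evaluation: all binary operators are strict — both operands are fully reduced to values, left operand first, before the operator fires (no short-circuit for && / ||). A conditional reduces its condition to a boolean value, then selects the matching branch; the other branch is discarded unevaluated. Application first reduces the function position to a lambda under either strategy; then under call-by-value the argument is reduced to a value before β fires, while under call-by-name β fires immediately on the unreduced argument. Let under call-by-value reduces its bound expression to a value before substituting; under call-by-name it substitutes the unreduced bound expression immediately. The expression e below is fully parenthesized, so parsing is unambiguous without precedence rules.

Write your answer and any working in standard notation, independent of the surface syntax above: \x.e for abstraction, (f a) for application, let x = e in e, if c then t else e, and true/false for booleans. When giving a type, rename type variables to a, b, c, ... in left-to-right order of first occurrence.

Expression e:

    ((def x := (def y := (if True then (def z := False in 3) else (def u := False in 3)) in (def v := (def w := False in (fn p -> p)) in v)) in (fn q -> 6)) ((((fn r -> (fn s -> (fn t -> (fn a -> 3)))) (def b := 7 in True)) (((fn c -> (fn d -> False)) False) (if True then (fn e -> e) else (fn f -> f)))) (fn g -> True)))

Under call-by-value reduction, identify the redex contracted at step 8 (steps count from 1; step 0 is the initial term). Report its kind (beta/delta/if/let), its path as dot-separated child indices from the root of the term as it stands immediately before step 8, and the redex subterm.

Derivation:
step 0: ((let x = (let y = (if true then (let z = false in 3) else (let u = false in 3)) in (let v = (let w = false in (\p.p)) in v)) in (\q.6)) ((((\r.(\s.(\t.(\a.3)))) (let b = 7 in true)) (((\c.(\d.false)) false) (if true then (\e.e) else (\f.f)))) (\g.true)))
step 1: [if@0.0.0] ((let x = (let y = (let z = false in 3) in (let v = (let w = false in (\p.p)) in v)) in (\q.6)) ((((\r.(\s.(\t.(\a.3)))) (let b = 7 in true)) (((\c.(\d.false)) false) (if true then (\e.e) else (\f.f)))) (\g.true)))
step 2: [let@0.0.0] ((let x = (let y = 3 in (let v = (let w = false in (\p.p)) in v)) in (\q.6)) ((((\r.(\s.(\t.(\a.3)))) (let b = 7 in true)) (((\c.(\d.false)) false) (if true then (\e.e) else (\f.f)))) (\g.true)))
step 3: [let@0.0] ((let x = (let v = (let w = false in (\p.p)) in v) in (\q.6)) ((((\r.(\s.(\t.(\a.3)))) (let b = 7 in true)) (((\c.(\d.false)) false) (if true then (\e.e) else (\f.f)))) (\g.true)))
step 4: [let@0.0.0] ((let x = (let v = (\p.p) in v) in (\q.6)) ((((\r.(\s.(\t.(\a.3)))) (let b = 7 in true)) (((\c.(\d.false)) false) (if true then (\e.e) else (\f.f)))) (\g.true)))
step 5: [let@0.0] ((let x = (\p.p) in (\q.6)) ((((\r.(\s.(\t.(\a.3)))) (let b = 7 in true)) (((\c.(\d.false)) false) (if true then (\e.e) else (\f.f)))) (\g.true)))
step 6: [let@0] ((\q.6) ((((\r.(\s.(\t.(\a.3)))) (let b = 7 in true)) (((\c.(\d.false)) false) (if true then (\e.e) else (\f.f)))) (\g.true)))
step 7: [let@1.0.0.1] ((\q.6) ((((\r.(\s.(\t.(\a.3)))) true) (((\c.(\d.false)) false) (if true then (\e.e) else (\f.f)))) (\g.true)))
step 8: [beta@1.0.0] ((\q.6) (((\s.(\t.(\a.3))) (((\c.(\d.false)) false) (if true then (\e.e) else (\f.f)))) (\g.true)))

Answer: beta at 1.0.0 : ((\r.(\s.(\t.(\a.3)))) true)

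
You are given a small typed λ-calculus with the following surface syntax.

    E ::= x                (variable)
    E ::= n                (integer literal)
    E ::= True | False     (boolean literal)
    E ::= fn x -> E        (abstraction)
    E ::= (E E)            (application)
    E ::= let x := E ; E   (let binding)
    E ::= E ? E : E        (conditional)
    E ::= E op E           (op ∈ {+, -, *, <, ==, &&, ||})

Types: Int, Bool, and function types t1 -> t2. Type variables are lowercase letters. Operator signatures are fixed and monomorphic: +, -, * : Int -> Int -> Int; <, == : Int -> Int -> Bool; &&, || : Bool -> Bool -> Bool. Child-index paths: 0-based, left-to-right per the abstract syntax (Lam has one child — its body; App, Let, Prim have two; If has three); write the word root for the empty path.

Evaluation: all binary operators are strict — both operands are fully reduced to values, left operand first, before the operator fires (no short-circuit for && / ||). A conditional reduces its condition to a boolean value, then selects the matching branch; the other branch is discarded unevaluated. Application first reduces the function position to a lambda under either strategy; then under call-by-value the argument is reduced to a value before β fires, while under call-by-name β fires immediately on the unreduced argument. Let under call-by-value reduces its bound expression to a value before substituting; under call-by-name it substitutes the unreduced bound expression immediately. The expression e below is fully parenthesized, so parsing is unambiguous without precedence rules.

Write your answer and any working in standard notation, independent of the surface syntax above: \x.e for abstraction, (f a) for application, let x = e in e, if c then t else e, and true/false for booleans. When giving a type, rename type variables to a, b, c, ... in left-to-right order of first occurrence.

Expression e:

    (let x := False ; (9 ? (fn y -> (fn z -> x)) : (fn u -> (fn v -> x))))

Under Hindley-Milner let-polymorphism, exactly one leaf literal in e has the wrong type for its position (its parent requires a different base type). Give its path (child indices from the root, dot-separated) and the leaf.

Trace:
let x : Bool
  unify Int ~ Bool
  FAIL: mismatch Int ~ Bool

Answer: 1.0 : 9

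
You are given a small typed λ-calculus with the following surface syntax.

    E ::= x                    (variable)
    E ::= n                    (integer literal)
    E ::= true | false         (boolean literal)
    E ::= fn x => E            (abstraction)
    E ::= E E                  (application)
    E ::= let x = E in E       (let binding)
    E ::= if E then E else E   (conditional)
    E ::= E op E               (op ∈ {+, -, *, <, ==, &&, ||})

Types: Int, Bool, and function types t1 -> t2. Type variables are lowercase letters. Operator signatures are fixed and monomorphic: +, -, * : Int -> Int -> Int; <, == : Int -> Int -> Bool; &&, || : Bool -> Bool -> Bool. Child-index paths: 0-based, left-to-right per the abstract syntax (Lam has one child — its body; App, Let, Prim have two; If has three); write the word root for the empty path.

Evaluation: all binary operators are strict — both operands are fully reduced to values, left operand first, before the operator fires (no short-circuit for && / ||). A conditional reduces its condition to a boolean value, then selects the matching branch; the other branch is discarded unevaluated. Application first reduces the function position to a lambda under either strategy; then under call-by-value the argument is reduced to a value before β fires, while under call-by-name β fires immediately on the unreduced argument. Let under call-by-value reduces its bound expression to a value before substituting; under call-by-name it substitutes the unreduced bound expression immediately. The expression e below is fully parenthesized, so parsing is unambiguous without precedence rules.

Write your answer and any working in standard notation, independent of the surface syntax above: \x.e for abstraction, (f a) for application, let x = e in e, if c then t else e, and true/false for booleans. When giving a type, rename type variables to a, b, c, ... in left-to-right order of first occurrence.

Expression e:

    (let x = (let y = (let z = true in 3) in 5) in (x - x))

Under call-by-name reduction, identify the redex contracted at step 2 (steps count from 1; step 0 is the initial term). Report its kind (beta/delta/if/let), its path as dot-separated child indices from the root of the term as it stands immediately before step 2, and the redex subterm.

Answer: let at 0 : (let y = (let z = true in 3) in 5)

Derivation:
step 0: (let x = (let y = (let z = true in 3) in 5) in (x - x))
step 1: [let@root] ((let y = (let z = true in 3) in 5) - (let y = (let z = true in 3) in 5))
step 2: [let@0] (5 - (let y = (let z = true in 3) in 5))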